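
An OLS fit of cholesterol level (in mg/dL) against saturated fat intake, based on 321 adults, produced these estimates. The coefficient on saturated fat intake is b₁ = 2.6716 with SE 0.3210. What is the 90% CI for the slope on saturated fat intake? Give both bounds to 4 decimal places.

df = n − 2 = 321 − 2 = 319.
t* = t_{0.05, 319} = 1.649644.
Margin = t* × SE = 1.649644 × 0.3210 = 0.529536.
CI: 2.6716 ± 0.529536 → (2.1421, 3.2011).
With 90% confidence, each one-unit increase in saturated fat intake is associated with a change of between 2.1421 and 3.2011 mg/dL in cholesterol level.

(2.1421, 3.2011)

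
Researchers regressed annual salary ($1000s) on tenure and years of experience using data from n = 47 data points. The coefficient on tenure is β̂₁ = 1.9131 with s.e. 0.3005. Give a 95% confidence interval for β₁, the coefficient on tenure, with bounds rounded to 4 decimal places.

(1.3075, 2.5187)

df = n − k − 1 = 47 − 2 − 1 = 44.
t* = t_{0.025, 44} = 2.015368.
Margin = t* × SE = 2.015368 × 0.3005 = 0.605618.
CI: 1.9131 ± 0.605618 → (1.3075, 2.5187).
With 95% confidence, each one-unit increase in tenure is associated with a change of between 1.3075 and 2.5187 $1000s in annual salary, holding the other predictors fixed.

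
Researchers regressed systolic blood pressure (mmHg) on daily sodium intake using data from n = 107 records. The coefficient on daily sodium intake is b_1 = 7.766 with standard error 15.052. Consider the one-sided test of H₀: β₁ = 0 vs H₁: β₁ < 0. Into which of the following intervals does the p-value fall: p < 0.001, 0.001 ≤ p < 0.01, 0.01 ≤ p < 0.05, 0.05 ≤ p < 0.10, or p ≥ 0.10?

p ≥ 0.10

t = 7.766 / 15.052 = 0.516.
df = n − 2 = 107 − 2 = 105.
One-sided p = P(T_{105} < t) ≈ 0.6965.
So p ≥ 0.10.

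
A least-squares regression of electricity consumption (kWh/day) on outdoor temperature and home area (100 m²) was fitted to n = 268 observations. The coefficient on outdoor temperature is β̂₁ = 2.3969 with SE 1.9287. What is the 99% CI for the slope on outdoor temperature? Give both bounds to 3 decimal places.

df = n − k − 1 = 268 − 2 − 1 = 265.
t* = t_{0.005, 265} = 2.594509.
Margin = t* × SE = 2.594509 × 1.9287 = 5.00403.
CI: 2.3969 ± 5.00403 → (-2.607, 7.401).
With 99% confidence, each one-unit increase in outdoor temperature is associated with a change of between -2.607 and 7.401 kWh/day in electricity consumption, holding the other predictors fixed.

(-2.607, 7.401)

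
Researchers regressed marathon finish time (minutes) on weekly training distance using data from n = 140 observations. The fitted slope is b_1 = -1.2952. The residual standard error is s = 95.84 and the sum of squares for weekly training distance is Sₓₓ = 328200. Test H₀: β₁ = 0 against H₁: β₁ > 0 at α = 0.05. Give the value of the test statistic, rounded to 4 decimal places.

SE(b_1) = s/√Sₓₓ = 95.84/√328200 = 0.167293.
t = -1.2952 / 0.167293 = -7.7421.
df = n − 2 = 138.
One-sided p ≈ 1.0000, which is ≥ 0.05, so fail to reject H₀.
The data do not give significant evidence that the true slope on weekly training distance is positive.

t = -7.7421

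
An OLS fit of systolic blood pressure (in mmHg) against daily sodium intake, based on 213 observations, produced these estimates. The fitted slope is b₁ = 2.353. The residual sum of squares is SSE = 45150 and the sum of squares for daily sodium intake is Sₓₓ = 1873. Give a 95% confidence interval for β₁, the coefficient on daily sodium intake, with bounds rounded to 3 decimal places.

(1.687, 3.019)

MSE = SSE/(n − 2) = 45150/211 = 213.981.
SE(b₁) = √(MSE/Sₓₓ) = √(213.981/1873) = 0.338002.
df = n − 2 = 211.
t* = t_{0.025, 211} = 1.971271.
Margin = t* × SE = 1.971271 × 0.338002 = 0.66629.
CI: 2.353 ± 0.66629 → (1.687, 3.019).
With 95% confidence, each one-unit increase in daily sodium intake is associated with a change of between 1.687 and 3.019 mmHg in systolic blood pressure.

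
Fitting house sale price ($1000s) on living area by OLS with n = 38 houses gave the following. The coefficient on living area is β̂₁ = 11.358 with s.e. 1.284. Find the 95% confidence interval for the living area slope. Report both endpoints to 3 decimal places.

df = n − 2 = 38 − 2 = 36.
t* = t_{0.025, 36} = 2.028094.
Margin = t* × SE = 2.028094 × 1.284 = 2.60407.
CI: 11.358 ± 2.60407 → (8.754, 13.962).
With 95% confidence, each one-unit increase in living area is associated with a change of between 8.754 and 13.962 $1000s in house sale price.

(8.754, 13.962)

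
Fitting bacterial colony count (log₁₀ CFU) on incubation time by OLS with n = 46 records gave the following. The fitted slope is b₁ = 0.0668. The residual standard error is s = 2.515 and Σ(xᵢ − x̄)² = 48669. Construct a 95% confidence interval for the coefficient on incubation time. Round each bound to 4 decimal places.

SE(b₁) = s/√Sₓₓ = 2.515/√48669 = 0.0114002.
df = n − 2 = 44.
t* = t_{0.025, 44} = 2.015368.
Margin = t* × SE = 2.015368 × 0.0114002 = 0.022976.
CI: 0.0668 ± 0.022976 → (0.0438, 0.0898).
With 95% confidence, each one-unit increase in incubation time is associated with a change of between 0.0438 and 0.0898 log₁₀ CFU in bacterial colony count.

(0.0438, 0.0898)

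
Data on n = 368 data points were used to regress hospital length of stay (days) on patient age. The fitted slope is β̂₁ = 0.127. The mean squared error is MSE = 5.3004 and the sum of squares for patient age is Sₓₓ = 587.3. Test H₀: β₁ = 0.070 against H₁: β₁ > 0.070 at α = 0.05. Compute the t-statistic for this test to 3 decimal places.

t = 0.600

SE(β̂₁) = √(MSE/Sₓₓ) = √(5.3004/587.3) = 0.0950002.
t = (0.127 − 0.070) / 0.0950002 = 0.600.
df = n − 2 = 366.
One-sided p ≈ 0.2744, which is ≥ 0.05, so fail to reject H₀.
The data do not give significant evidence that the true slope on patient age exceeds 0.070 days per unit.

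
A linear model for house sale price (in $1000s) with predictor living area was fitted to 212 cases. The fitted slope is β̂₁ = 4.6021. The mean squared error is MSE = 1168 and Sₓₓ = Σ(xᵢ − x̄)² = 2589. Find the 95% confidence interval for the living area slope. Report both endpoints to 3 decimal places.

SE(β̂₁) = √(MSE/Sₓₓ) = √(1168/2589) = 0.671669.
df = n − 2 = 210.
t* = t_{0.025, 210} = 1.971325.
Margin = t* × SE = 1.971325 × 0.671669 = 1.32408.
CI: 4.6021 ± 1.32408 → (3.278, 5.926).
With 95% confidence, each one-unit increase in living area is associated with a change of between 3.278 and 5.926 $1000s in house sale price.

(3.278, 5.926)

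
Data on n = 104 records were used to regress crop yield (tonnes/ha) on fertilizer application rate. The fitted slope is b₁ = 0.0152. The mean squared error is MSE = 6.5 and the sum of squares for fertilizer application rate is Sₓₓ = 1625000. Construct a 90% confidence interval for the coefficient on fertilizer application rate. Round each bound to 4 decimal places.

(0.0119, 0.0185)

SE(b₁) = √(MSE/Sₓₓ) = √(6.5/1625000) = 0.002.
df = n − 2 = 102.
t* = t_{0.05, 102} = 1.65993.
Margin = t* × SE = 1.65993 × 0.002 = 0.003320.
CI: 0.0152 ± 0.003320 → (0.0119, 0.0185).
With 90% confidence, each one-unit increase in fertilizer application rate is associated with a change of between 0.0119 and 0.0185 tonnes/ha in crop yield.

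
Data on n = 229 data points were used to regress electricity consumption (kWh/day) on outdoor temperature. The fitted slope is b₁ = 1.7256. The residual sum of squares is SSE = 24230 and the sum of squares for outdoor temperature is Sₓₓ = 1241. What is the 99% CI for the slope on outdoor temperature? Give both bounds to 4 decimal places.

(0.9638, 2.4874)

MSE = SSE/(n − 2) = 24230/227 = 106.74.
SE(b₁) = √(MSE/Sₓₓ) = √(106.74/1241) = 0.293277.
df = n − 2 = 227.
t* = t_{0.005, 227} = 2.597661.
Margin = t* × SE = 2.597661 × 0.293277 = 0.761834.
CI: 1.7256 ± 0.761834 → (0.9638, 2.4874).
With 99% confidence, each one-unit increase in outdoor temperature is associated with a change of between 0.9638 and 2.4874 kWh/day in electricity consumption.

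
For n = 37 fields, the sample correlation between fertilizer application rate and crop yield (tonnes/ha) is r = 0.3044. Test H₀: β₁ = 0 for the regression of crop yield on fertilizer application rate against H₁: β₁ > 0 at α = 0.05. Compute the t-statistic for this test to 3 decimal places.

t = r·√(n − 2)/√(1 − r²) = 0.3044·√35/√0.907341 = 1.891.
df = n − 2 = 35.
One-sided p ≈ 0.0335, which is < 0.05, so reject H₀.
There is evidence of a linear association between fertilizer application rate and crop yield.

t = 1.891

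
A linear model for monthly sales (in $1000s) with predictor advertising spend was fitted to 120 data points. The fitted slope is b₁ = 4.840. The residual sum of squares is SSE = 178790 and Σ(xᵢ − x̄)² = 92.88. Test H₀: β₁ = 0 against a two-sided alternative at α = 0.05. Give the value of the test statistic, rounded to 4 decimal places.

MSE = SSE/(n − 2) = 178790/118 = 1515.17.
SE(b₁) = √(MSE/Sₓₓ) = √(1515.17/92.88) = 4.03896.
t = 4.840 / 4.03896 = 1.1983.
df = n − 2 = 118.
Two-sided p ≈ 0.2332, which is ≥ 0.05, so fail to reject H₀.
The data do not give significant evidence of an association between advertising spend and monthly sales.

t = 1.1983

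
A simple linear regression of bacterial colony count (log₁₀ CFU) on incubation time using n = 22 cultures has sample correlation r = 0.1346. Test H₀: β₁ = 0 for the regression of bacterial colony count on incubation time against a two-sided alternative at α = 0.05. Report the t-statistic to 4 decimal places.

t = r·√(n − 2)/√(1 − r²) = 0.1346·√20/√0.981883 = 0.6075.
df = n − 2 = 20.
Two-sided p ≈ 0.5504, which is ≥ 0.05, so fail to reject H₀.
The data do not give significant evidence of a linear association between incubation time and bacterial colony count.

t = 0.6075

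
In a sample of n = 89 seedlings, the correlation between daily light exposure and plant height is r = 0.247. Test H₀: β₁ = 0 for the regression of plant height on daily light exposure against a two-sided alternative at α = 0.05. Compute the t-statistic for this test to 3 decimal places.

t = 2.378

t = r·√(n − 2)/√(1 − r²) = 0.247·√87/√0.938991 = 2.378.
df = n − 2 = 87.
Two-sided p ≈ 0.0196, which is < 0.05, so reject H₀.
There is evidence of a linear association between daily light exposure and plant height.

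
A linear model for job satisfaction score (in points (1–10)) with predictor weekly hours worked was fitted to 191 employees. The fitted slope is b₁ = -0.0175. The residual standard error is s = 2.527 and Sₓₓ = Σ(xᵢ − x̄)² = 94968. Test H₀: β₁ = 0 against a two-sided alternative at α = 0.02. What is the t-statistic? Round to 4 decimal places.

SE(b₁) = s/√Sₓₓ = 2.527/√94968 = 0.00820005.
t = -0.0175 / 0.00820005 = -2.1341.
df = n − 2 = 189.
Two-sided p ≈ 0.0341, which is ≥ 0.02, so fail to reject H₀.
The data do not give significant evidence of an association between weekly hours worked and job satisfaction score.

t = -2.1341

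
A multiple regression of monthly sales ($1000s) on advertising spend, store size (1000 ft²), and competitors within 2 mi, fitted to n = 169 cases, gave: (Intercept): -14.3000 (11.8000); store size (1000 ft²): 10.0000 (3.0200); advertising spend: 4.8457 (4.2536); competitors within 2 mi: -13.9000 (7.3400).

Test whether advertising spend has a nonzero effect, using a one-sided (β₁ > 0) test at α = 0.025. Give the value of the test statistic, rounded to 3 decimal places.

t = 1.139

Read off: b = 4.8457, SE = 4.2536 for advertising spend.
H₀: β₁ = 0 vs H₁: β₁ > 0.
t = 4.8457 / 4.2536 = 1.139.
df = n − k − 1 = 169 − 3 − 1 = 165.
One-sided p ≈ 0.1281, which is ≥ 0.025, so fail to reject H₀.
The data do not give significant evidence that the true slope on advertising spend is positive, holding the other predictors fixed.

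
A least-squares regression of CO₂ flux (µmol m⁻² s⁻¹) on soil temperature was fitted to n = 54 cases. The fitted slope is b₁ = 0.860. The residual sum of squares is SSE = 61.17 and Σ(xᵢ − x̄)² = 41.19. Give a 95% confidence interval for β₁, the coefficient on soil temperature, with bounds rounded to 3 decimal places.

(0.521, 1.199)

MSE = SSE/(n − 2) = 61.17/52 = 1.17635.
SE(b₁) = √(MSE/Sₓₓ) = √(1.17635/41.19) = 0.168994.
df = n − 2 = 52.
t* = t_{0.025, 52} = 2.006647.
Margin = t* × SE = 2.006647 × 0.168994 = 0.33911.
CI: 0.860 ± 0.33911 → (0.521, 1.199).
With 95% confidence, each one-unit increase in soil temperature is associated with a change of between 0.521 and 1.199 µmol m⁻² s⁻¹ in CO₂ flux.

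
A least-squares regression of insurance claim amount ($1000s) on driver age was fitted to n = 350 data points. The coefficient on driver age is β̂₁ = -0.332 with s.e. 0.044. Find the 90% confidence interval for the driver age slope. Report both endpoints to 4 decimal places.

df = n − 2 = 350 − 2 = 348.
t* = t_{0.05, 348} = 1.649244.
Margin = t* × SE = 1.649244 × 0.044 = 0.072567.
CI: -0.332 ± 0.072567 → (-0.4046, -0.2594).
With 90% confidence, each one-unit increase in driver age is associated with a change of between -0.4046 and -0.2594 $1000s in insurance claim amount.

(-0.4046, -0.2594)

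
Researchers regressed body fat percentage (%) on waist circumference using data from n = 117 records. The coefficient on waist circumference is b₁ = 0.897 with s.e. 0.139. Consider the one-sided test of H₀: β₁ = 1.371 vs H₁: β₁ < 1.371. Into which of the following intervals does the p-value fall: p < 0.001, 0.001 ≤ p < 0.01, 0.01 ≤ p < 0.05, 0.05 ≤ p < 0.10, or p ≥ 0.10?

p < 0.001

t = (0.897 − 1.371) / 0.139 = -3.410.
df = n − 2 = 117 − 2 = 115.
One-sided p = P(T_{115} < t) ≈ 0.0004.
So p < 0.001.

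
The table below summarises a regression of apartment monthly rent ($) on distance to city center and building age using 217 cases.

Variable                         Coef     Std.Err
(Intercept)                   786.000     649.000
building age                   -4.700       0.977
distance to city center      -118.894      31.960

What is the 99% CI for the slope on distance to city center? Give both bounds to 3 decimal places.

(-201.958, -35.830)

Read off: b = -118.894, SE = 31.960 for distance to city center.
df = n − k − 1 = 217 − 2 − 1 = 214.
t* = t_{0.005, 214} = 2.598998.
Margin = t* × SE = 2.598998 × 31.960 = 83.06398.
CI: -118.894 ± 83.06398 → (-201.958, -35.830).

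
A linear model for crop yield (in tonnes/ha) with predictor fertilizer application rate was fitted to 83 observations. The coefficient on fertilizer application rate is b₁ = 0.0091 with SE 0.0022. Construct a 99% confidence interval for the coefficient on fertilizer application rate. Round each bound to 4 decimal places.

df = n − 2 = 83 − 2 = 81.
t* = t_{0.005, 81} = 2.637897.
Margin = t* × SE = 2.637897 × 0.0022 = 0.005803.
CI: 0.0091 ± 0.005803 → (0.0033, 0.0149).
With 99% confidence, each one-unit increase in fertilizer application rate is associated with a change of between 0.0033 and 0.0149 tonnes/ha in crop yield.

(0.0033, 0.0149)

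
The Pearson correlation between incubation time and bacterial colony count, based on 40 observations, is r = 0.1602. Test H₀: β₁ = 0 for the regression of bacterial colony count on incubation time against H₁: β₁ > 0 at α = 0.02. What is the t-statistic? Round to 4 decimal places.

t = 1.0005

t = r·√(n − 2)/√(1 − r²) = 0.1602·√38/√0.974336 = 1.0005.
df = n − 2 = 38.
One-sided p ≈ 0.1617, which is ≥ 0.02, so fail to reject H₀.
The data do not give significant evidence of a linear association between incubation time and bacterial colony count.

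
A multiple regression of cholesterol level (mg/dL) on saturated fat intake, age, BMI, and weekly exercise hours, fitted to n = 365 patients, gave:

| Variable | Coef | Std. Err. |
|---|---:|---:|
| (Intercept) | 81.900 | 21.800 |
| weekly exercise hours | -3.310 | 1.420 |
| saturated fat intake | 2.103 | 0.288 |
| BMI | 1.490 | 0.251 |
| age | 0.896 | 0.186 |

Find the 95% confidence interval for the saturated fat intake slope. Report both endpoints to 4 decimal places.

(1.5366, 2.6694)

Read off: b = 2.103, SE = 0.288 for saturated fat intake.
df = n − k − 1 = 365 − 4 − 1 = 360.
t* = t_{0.025, 360} = 1.966575.
Margin = t* × SE = 1.966575 × 0.288 = 0.566374.
CI: 2.103 ± 0.566374 → (1.5366, 2.6694).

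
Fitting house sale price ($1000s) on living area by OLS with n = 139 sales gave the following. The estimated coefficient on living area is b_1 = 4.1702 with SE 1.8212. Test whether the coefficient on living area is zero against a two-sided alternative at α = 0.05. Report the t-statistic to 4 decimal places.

t = 2.2898

H₀: β₁ = 0 vs H₁: β₁ ≠ 0.
t = (b_1 − β₁⁰)/SE = 4.1702 / 1.8212 = 2.2898.
df = n − 2 = 139 − 2 = 137.
Two-sided p ≈ 0.0236, which is < 0.05, so reject H₀.
There is evidence that living area is associated with house sale price.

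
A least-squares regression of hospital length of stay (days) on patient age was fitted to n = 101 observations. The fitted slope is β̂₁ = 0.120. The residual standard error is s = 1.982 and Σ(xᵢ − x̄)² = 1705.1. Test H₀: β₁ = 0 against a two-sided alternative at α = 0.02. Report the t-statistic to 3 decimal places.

t = 2.500

SE(β̂₁) = s/√Sₓₓ = 1.982/√1705.1 = 0.0479986.
t = 0.120 / 0.0479986 = 2.500.
df = n − 2 = 99.
Two-sided p ≈ 0.0141, which is < 0.02, so reject H₀.
There is evidence that patient age is associated with hospital length of stay.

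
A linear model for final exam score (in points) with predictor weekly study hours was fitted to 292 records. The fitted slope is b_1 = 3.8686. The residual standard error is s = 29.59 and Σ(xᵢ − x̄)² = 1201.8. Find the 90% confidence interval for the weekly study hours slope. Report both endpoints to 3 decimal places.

SE(b_1) = s/√Sₓₓ = 29.59/√1201.8 = 0.85355.
df = n − 2 = 290.
t* = t_{0.05, 290} = 1.650125.
Margin = t* × SE = 1.650125 × 0.85355 = 1.40846.
CI: 3.8686 ± 1.40846 → (2.460, 5.277).
With 90% confidence, each one-unit increase in weekly study hours is associated with a change of between 2.460 and 5.277 points in final exam score.

(2.460, 5.277)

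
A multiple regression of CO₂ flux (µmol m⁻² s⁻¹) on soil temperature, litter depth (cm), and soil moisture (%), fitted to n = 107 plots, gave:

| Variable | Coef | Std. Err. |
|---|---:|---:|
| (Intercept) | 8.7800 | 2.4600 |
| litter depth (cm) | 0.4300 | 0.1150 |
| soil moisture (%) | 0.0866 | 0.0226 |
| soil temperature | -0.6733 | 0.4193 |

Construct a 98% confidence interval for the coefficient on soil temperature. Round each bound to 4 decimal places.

(-1.6641, 0.3175)

Read off: b = -0.6733, SE = 0.4193 for soil temperature.
df = n − k − 1 = 107 − 3 − 1 = 103.
t* = t_{0.01, 103} = 2.363098.
Margin = t* × SE = 2.363098 × 0.4193 = 0.990847.
CI: -0.6733 ± 0.990847 → (-1.6641, 0.3175).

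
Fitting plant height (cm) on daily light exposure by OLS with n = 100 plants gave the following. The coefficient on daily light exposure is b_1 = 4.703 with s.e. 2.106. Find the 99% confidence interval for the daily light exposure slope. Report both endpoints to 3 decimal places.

(-0.829, 10.235)

df = n − 2 = 100 − 2 = 98.
t* = t_{0.005, 98} = 2.626931.
Margin = t* × SE = 2.626931 × 2.106 = 5.53232.
CI: 4.703 ± 5.53232 → (-0.829, 10.235).
With 99% confidence, each one-unit increase in daily light exposure is associated with a change of between -0.829 and 10.235 cm in plant height.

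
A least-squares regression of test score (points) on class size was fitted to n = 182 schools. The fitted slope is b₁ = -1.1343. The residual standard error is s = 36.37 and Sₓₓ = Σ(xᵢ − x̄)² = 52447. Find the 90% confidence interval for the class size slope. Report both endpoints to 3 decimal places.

(-1.397, -0.872)

SE(b₁) = s/√Sₓₓ = 36.37/√52447 = 0.158812.
df = n − 2 = 180.
t* = t_{0.05, 180} = 1.653363.
Margin = t* × SE = 1.653363 × 0.158812 = 0.26257.
CI: -1.1343 ± 0.26257 → (-1.397, -0.872).
With 90% confidence, each one-unit increase in class size is associated with a change of between -1.397 and -0.872 points in test score.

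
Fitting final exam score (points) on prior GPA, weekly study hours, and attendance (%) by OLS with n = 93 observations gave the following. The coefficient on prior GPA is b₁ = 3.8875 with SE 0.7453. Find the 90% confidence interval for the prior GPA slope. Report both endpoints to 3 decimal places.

(2.649, 5.126)

df = n − k − 1 = 93 − 3 − 1 = 89.
t* = t_{0.05, 89} = 1.662155.
Margin = t* × SE = 1.662155 × 0.7453 = 1.23880.
CI: 3.8875 ± 1.23880 → (2.649, 5.126).
With 90% confidence, each one-unit increase in prior GPA is associated with a change of between 2.649 and 5.126 points in final exam score, holding the other predictors fixed.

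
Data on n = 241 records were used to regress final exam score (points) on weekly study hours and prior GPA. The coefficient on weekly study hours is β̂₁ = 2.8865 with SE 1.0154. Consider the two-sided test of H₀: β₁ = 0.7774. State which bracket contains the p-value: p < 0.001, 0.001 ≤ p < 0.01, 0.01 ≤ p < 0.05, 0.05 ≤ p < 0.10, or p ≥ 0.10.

t = (2.8865 − 0.7774) / 1.0154 = 2.077.
df = n − k − 1 = 241 − 2 − 1 = 238.
Two-sided p = 2·P(T_{238} > |t|) ≈ 0.0389.
So 0.01 ≤ p < 0.05.

0.01 ≤ p < 0.05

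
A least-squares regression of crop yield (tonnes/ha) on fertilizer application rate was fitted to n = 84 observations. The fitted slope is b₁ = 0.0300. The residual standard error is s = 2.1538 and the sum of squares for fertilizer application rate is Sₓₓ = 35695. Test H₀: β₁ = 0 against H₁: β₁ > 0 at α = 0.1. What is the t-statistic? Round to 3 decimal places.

SE(b₁) = s/√Sₓₓ = 2.1538/√35695 = 0.0113999.
t = 0.0300 / 0.0113999 = 2.632.
df = n − 2 = 82.
One-sided p ≈ 0.0051, which is < 0.1, so reject H₀.
There is evidence that the true slope on fertilizer application rate is positive.

t = 2.632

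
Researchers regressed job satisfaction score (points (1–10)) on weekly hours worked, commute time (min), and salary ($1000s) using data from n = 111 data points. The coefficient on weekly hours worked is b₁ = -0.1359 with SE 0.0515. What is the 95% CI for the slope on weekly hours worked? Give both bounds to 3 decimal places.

(-0.238, -0.034)

df = n − k − 1 = 111 − 3 − 1 = 107.
t* = t_{0.025, 107} = 1.982383.
Margin = t* × SE = 1.982383 × 0.0515 = 0.10209.
CI: -0.1359 ± 0.10209 → (-0.238, -0.034).
With 95% confidence, each one-unit increase in weekly hours worked is associated with a change of between -0.238 and -0.034 points (1–10) in job satisfaction score, holding the other predictors fixed.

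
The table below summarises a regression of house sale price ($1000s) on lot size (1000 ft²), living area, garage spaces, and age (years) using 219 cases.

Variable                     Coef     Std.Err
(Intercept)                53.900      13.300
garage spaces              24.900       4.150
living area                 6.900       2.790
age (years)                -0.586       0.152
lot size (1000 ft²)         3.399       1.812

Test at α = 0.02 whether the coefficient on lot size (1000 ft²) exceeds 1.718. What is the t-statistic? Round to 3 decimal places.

t = 0.928

Read off: b = 3.399, SE = 1.812 for lot size (1000 ft²).
H₀: β₁ = 1.718 vs H₁: β₁ > 1.718.
t = (3.399 − 1.718) / 1.812 = 0.928.
df = n − k − 1 = 219 − 4 − 1 = 214.
One-sided p ≈ 0.1773, which is ≥ 0.02, so fail to reject H₀.
The data do not give significant evidence that the true slope on lot size (1000 ft²) exceeds 1.718 $1000s per unit, holding the other predictors fixed.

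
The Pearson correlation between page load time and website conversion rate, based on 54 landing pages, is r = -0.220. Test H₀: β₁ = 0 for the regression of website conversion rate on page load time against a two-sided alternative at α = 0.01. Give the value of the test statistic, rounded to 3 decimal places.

t = r·√(n − 2)/√(1 − r²) = -0.220·√52/√0.9516 = -1.626.
df = n − 2 = 52.
Two-sided p ≈ 0.1099, which is ≥ 0.01, so fail to reject H₀.
The data do not give significant evidence of a linear association between page load time and website conversion rate.

t = -1.626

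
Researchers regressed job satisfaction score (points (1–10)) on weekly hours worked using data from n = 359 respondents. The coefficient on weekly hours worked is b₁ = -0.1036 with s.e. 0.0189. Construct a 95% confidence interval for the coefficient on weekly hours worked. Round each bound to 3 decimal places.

(-0.141, -0.066)

df = n − 2 = 359 − 2 = 357.
t* = t_{0.025, 357} = 1.966631.
Margin = t* × SE = 1.966631 × 0.0189 = 0.03717.
CI: -0.1036 ± 0.03717 → (-0.141, -0.066).
With 95% confidence, each one-unit increase in weekly hours worked is associated with a change of between -0.141 and -0.066 points (1–10) in job satisfaction score.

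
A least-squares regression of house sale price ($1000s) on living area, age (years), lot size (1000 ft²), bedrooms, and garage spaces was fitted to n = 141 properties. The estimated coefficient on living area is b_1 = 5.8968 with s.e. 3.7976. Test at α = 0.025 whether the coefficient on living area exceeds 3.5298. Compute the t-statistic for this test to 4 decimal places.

H₀: β₁ = 3.5298 vs H₁: β₁ > 3.5298.
t = (b_1 − β₁⁰)/SE = (5.8968 − 3.5298) / 3.7976 = 0.6233.
df = n − k − 1 = 141 − 5 − 1 = 135.
One-sided p ≈ 0.2671, which is ≥ 0.025, so fail to reject H₀.
The data do not give significant evidence that the true slope on living area exceeds 3.5298 $1000s per unit, holding the other predictors fixed.

t = 0.6233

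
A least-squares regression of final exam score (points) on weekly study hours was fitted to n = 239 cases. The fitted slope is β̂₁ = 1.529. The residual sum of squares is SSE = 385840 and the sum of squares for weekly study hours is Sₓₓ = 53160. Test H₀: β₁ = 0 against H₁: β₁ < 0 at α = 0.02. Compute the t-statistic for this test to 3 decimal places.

t = 8.737

MSE = SSE/(n − 2) = 385840/237 = 1628.02.
SE(β̂₁) = √(MSE/Sₓₓ) = √(1628.02/53160) = 0.175.
t = 1.529 / 0.175 = 8.737.
df = n − 2 = 237.
One-sided p ≈ 1.0000, which is ≥ 0.02, so fail to reject H₀.
The data do not give significant evidence that the true slope on weekly study hours is negative.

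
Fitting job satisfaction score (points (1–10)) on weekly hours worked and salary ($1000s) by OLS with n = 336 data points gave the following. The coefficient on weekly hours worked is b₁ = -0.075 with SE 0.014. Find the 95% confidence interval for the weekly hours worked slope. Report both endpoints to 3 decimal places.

df = n − k − 1 = 336 − 2 − 1 = 333.
t* = t_{0.025, 333} = 1.967113.
Margin = t* × SE = 1.967113 × 0.014 = 0.02754.
CI: -0.075 ± 0.02754 → (-0.103, -0.047).
With 95% confidence, each one-unit increase in weekly hours worked is associated with a change of between -0.103 and -0.047 points (1–10) in job satisfaction score, holding the other predictors fixed.

(-0.103, -0.047)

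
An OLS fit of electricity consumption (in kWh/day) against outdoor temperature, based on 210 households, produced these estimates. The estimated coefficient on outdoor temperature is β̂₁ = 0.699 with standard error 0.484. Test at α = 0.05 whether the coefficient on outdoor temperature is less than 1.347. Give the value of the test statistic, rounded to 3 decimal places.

t = -1.339

H₀: β₁ = 1.347 vs H₁: β₁ < 1.347.
t = (β̂₁ − β₁⁰)/SE = (0.699 − 1.347) / 0.484 = -1.339.
df = n − 2 = 210 − 2 = 208.
One-sided p ≈ 0.0910, which is ≥ 0.05, so fail to reject H₀.
The data do not give significant evidence that the true slope on outdoor temperature is below 1.347 kWh/day per unit.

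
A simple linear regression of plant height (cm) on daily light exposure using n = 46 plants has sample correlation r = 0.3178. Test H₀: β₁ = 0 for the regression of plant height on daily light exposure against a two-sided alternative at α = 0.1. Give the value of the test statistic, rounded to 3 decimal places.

t = 2.223

t = r·√(n − 2)/√(1 − r²) = 0.3178·√44/√0.899003 = 2.223.
df = n − 2 = 44.
Two-sided p ≈ 0.0314, which is < 0.1, so reject H₀.
There is evidence of a linear association between daily light exposure and plant height.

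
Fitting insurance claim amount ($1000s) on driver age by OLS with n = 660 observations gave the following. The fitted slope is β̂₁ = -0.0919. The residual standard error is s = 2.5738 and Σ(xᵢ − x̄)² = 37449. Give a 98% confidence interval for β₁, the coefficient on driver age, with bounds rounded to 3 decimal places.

(-0.123, -0.061)

SE(β̂₁) = s/√Sₓₓ = 2.5738/√37449 = 0.0133001.
df = n − 2 = 658.
t* = t_{0.01, 658} = 2.332028.
Margin = t* × SE = 2.332028 × 0.0133001 = 0.03102.
CI: -0.0919 ± 0.03102 → (-0.123, -0.061).
With 98% confidence, each one-unit increase in driver age is associated with a change of between -0.123 and -0.061 $1000s in insurance claim amount.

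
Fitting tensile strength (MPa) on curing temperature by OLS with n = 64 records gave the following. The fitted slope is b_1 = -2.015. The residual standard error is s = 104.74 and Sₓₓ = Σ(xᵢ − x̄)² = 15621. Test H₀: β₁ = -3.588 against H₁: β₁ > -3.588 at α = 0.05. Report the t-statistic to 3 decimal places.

t = 1.877

SE(b_1) = s/√Sₓₓ = 104.74/√15621 = 0.838027.
t = (-2.015 − (-3.588)) / 0.838027 = 1.877.
df = n − 2 = 62.
One-sided p ≈ 0.0326, which is < 0.05, so reject H₀.
There is evidence that the true slope on curing temperature exceeds -3.588 MPa per unit.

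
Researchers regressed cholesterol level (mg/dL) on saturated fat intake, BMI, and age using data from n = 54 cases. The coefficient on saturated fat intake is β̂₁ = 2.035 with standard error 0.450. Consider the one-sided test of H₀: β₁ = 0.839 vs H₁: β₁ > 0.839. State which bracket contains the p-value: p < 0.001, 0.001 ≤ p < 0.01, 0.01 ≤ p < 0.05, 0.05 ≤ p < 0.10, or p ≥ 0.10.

t = (2.035 − 0.839) / 0.450 = 2.658.
df = n − k − 1 = 54 − 3 − 1 = 50.
One-sided p = P(T_{50} > t) ≈ 0.0053.
So 0.001 ≤ p < 0.01.

0.001 ≤ p < 0.01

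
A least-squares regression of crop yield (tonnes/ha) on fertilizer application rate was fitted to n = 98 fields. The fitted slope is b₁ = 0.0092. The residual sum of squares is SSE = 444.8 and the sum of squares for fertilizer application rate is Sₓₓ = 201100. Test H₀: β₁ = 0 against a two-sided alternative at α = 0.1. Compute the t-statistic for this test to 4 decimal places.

t = 1.9167

MSE = SSE/(n − 2) = 444.8/96 = 4.63333.
SE(b₁) = √(MSE/Sₓₓ) = √(4.63333/201100) = 0.00479999.
t = 0.0092 / 0.00479999 = 1.9167.
df = n − 2 = 96.
Two-sided p ≈ 0.0583, which is < 0.1, so reject H₀.
There is evidence that fertilizer application rate is associated with crop yield.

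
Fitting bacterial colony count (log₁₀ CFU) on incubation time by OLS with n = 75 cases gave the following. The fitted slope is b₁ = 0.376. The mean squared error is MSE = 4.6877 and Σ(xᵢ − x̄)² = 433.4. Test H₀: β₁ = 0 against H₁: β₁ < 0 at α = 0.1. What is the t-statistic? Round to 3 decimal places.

SE(b₁) = √(MSE/Sₓₓ) = √(4.6877/433.4) = 0.104001.
t = 0.376 / 0.104001 = 3.615.
df = n − 2 = 73.
One-sided p ≈ 0.9997, which is ≥ 0.1, so fail to reject H₀.
The data do not give significant evidence that the true slope on incubation time is negative.

t = 3.615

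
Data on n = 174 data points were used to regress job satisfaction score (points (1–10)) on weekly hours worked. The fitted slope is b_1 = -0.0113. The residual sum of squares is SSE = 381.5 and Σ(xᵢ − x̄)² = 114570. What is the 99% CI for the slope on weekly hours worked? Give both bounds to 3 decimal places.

(-0.023, 0.000)

MSE = SSE/(n − 2) = 381.5/172 = 2.21802.
SE(b_1) = √(MSE/Sₓₓ) = √(2.21802/114570) = 0.00439995.
df = n − 2 = 172.
t* = t_{0.005, 172} = 2.604715.
Margin = t* × SE = 2.604715 × 0.00439995 = 0.01146.
CI: -0.0113 ± 0.01146 → (-0.023, 0.000).
With 99% confidence, each one-unit increase in weekly hours worked is associated with a change of between -0.023 and 0.000 points (1–10) in job satisfaction score.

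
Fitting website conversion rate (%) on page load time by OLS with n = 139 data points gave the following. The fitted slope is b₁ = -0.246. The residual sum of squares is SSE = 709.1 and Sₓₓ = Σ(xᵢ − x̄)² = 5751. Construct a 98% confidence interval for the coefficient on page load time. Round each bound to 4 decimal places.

MSE = SSE/(n − 2) = 709.1/137 = 5.17591.
SE(b₁) = √(MSE/Sₓₓ) = √(5.17591/5751) = 0.03.
df = n − 2 = 137.
t* = t_{0.01, 137} = 2.353875.
Margin = t* × SE = 2.353875 × 0.03 = 0.070616.
CI: -0.246 ± 0.070616 → (-0.3166, -0.1754).
With 98% confidence, each one-unit increase in page load time is associated with a change of between -0.3166 and -0.1754 % in website conversion rate.

(-0.3166, -0.1754)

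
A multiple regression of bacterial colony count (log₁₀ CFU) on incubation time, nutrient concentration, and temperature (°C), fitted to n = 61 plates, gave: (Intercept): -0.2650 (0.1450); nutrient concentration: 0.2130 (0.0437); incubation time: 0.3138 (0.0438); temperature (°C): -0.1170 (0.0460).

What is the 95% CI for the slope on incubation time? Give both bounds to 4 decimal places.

(0.2261, 0.4015)

Read off: b = 0.3138, SE = 0.0438 for incubation time.
df = n − k − 1 = 61 − 3 − 1 = 57.
t* = t_{0.025, 57} = 2.002465.
Margin = t* × SE = 2.002465 × 0.0438 = 0.087708.
CI: 0.3138 ± 0.087708 → (0.2261, 0.4015).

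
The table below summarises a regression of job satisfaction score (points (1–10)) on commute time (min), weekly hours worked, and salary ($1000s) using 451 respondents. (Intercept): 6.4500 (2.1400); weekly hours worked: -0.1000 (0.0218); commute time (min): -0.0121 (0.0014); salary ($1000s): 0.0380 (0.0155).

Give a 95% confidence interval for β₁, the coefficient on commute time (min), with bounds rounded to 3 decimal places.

Read off: b = -0.0121, SE = 0.0014 for commute time (min).
df = n − k − 1 = 451 − 3 − 1 = 447.
t* = t_{0.025, 447} = 1.965285.
Margin = t* × SE = 1.965285 × 0.0014 = 0.00275.
CI: -0.0121 ± 0.00275 → (-0.015, -0.009).

(-0.015, -0.009)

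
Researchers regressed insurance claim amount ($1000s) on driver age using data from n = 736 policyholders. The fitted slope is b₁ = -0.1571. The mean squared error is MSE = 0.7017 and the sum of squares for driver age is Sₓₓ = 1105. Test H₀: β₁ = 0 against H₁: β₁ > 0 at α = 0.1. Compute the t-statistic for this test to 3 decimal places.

SE(b₁) = √(MSE/Sₓₓ) = √(0.7017/1105) = 0.0251997.
t = -0.1571 / 0.0251997 = -6.234.
df = n − 2 = 734.
One-sided p ≈ 1.0000, which is ≥ 0.1, so fail to reject H₀.
The data do not give significant evidence that the true slope on driver age is positive.

t = -6.234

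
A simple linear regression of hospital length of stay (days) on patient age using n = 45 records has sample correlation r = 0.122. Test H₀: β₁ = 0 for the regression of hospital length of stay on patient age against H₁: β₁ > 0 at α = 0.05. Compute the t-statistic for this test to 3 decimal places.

t = r·√(n − 2)/√(1 − r²) = 0.122·√43/√0.985116 = 0.806.
df = n − 2 = 43.
One-sided p ≈ 0.2123, which is ≥ 0.05, so fail to reject H₀.
The data do not give significant evidence of a linear association between patient age and hospital length of stay.

t = 0.806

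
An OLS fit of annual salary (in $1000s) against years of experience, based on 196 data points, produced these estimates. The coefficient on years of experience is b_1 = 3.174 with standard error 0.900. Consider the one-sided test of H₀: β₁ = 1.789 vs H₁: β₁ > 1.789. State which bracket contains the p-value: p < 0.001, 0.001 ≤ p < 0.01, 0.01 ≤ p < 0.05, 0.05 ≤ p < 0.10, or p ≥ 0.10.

0.05 ≤ p < 0.10

t = (3.174 − 1.789) / 0.900 = 1.539.
df = n − 2 = 196 − 2 = 194.
One-sided p = P(T_{194} > t) ≈ 0.0627.
So 0.05 ≤ p < 0.10.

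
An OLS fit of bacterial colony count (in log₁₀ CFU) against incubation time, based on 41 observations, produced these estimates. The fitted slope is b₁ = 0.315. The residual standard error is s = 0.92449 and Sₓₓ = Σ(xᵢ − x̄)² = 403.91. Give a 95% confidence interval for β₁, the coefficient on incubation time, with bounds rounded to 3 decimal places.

SE(b₁) = s/√Sₓₓ = 0.92449/√403.91 = 0.0460002.
df = n − 2 = 39.
t* = t_{0.025, 39} = 2.022691.
Margin = t* × SE = 2.022691 × 0.0460002 = 0.09304.
CI: 0.315 ± 0.09304 → (0.222, 0.408).
With 95% confidence, each one-unit increase in incubation time is associated with a change of between 0.222 and 0.408 log₁₀ CFU in bacterial colony count.

(0.222, 0.408)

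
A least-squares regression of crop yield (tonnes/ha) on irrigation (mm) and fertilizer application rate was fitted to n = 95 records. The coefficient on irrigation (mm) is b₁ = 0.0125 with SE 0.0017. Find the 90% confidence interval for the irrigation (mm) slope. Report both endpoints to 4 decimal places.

(0.0097, 0.0153)

df = n − k − 1 = 95 − 2 − 1 = 92.
t* = t_{0.05, 92} = 1.661585.
Margin = t* × SE = 1.661585 × 0.0017 = 0.002825.
CI: 0.0125 ± 0.002825 → (0.0097, 0.0153).
With 90% confidence, each one-unit increase in irrigation (mm) is associated with a change of between 0.0097 and 0.0153 tonnes/ha in crop yield, holding the other predictors fixed.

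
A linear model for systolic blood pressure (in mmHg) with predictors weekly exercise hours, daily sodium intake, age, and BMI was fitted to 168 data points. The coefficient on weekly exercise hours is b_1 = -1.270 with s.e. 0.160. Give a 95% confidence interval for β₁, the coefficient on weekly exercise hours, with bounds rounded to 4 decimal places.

(-1.5859, -0.9541)

df = n − k − 1 = 168 − 4 − 1 = 163.
t* = t_{0.025, 163} = 1.974625.
Margin = t* × SE = 1.974625 × 0.160 = 0.315940.
CI: -1.270 ± 0.315940 → (-1.5859, -0.9541).
With 95% confidence, each one-unit increase in weekly exercise hours is associated with a change of between -1.5859 and -0.9541 mmHg in systolic blood pressure, holding the other predictors fixed.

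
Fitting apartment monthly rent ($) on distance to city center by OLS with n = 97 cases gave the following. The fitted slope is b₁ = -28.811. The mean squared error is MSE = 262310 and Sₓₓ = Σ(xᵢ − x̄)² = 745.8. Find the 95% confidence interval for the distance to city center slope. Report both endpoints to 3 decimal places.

SE(b₁) = √(MSE/Sₓₓ) = √(262310/745.8) = 18.7541.
df = n − 2 = 95.
t* = t_{0.025, 95} = 1.985251.
Margin = t* × SE = 1.985251 × 18.7541 = 37.23160.
CI: -28.811 ± 37.23160 → (-66.043, 8.421).
With 95% confidence, each one-unit increase in distance to city center is associated with a change of between -66.043 and 8.421 $ in apartment monthly rent.

(-66.043, 8.421)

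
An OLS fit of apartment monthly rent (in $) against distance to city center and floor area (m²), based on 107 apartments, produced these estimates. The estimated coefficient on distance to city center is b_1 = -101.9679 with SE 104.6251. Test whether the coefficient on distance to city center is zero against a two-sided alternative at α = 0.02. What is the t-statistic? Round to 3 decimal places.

H₀: β₁ = 0 vs H₁: β₁ ≠ 0.
t = (b_1 − β₁⁰)/SE = -101.9679 / 104.6251 = -0.975.
df = n − k − 1 = 107 − 2 − 1 = 104.
Two-sided p ≈ 0.3320, which is ≥ 0.02, so fail to reject H₀.
The data do not give significant evidence of an association between distance to city center and apartment monthly rent, after adjusting for the other predictors.

t = -0.975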